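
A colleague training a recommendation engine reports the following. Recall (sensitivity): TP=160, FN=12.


Recall = TP/(TP+FN)
= 160/(160+12)
= 160/172 = 93.02%

93.02%


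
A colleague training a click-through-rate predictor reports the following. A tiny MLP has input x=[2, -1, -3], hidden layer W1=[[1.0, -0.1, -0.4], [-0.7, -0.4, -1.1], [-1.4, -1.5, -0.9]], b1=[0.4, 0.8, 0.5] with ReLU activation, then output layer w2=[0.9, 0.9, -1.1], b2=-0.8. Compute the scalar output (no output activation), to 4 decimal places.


z1[0] = (1.0)·(2) + (-0.1)·(-1) + (-0.4)·(-3) + 0.4 = 3.7
z1[1] = (-0.7)·(2) + (-0.4)·(-1) + (-1.1)·(-3) + 0.8 = 3.1
z1[2] = (-1.4)·(2) + (-1.5)·(-1) + (-0.9)·(-3) + 0.5 = 1.9
h = ReLU(z1) = [3.7, 3.1, 1.9]
output = (0.9)·(3.7) + (0.9)·(3.1) + (-1.1)·(1.9) - 0.8 = 3.23

3.23


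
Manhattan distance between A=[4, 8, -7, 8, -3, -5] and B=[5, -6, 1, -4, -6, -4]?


d = |4-5| + |8+ 6| + |-7-1| + |8+ 4| + |-3+ 6| + |-5+ 4|
  = 1 + 14 + 8 + 12 + 3 + 1
  = 39

39


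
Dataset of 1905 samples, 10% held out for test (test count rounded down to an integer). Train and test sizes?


Test = ⌊1905·10/100⌋ = 190
Train = 1905 - 190 = 1715

Train: 1715, Test: 190


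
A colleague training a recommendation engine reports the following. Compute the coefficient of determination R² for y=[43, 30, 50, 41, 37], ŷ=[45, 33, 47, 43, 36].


ȳ = 40.2
SS_res = Σ(y-ŷ)² = 27
SS_tot = Σ(y-ȳ)² = 218.8
R² = 1 - SS_res/SS_tot = 1 - 0.1234 = 0.8766

0.8766


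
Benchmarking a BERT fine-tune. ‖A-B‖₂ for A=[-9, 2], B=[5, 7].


d = √((-9-5)² + (2-7)²)
  = √(196 + 25)
  = √221 = 14.8661

14.8661


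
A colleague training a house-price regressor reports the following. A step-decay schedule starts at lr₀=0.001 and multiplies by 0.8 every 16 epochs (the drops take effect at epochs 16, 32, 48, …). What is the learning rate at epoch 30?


n_drops = ⌊30/16⌋ = 1
lr = 0.001·0.8^1 = 0.001·0.8 = 0.0008

0.0008


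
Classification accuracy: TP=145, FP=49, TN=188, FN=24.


Accuracy = (TP+TN)/(TP+TN+FP+FN)
= (145+188)/(406)
= 333/406 = 82.02%

82.02%


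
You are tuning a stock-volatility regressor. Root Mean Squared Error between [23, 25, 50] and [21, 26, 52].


MSE = 9/3 = 3
RMSE = √(9/3) = 1.7321

1.7321


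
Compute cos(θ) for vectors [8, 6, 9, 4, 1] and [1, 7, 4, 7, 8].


A·B = 8·1 + 6·7 + 9·4 + 4·7 + 1·8 = 122
‖A‖ = √198 = 14.0712, ‖B‖ = √179 = 13.3791
cos = 122/(√198·√179) = 122/√35442 = 0.648

0.648


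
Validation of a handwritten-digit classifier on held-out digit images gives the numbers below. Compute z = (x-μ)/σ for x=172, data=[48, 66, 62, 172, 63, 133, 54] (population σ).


μ = 85.4286, σ = 44.0385
z = (172 - 85.4286)/44.0385 = 1.9658

1.9658


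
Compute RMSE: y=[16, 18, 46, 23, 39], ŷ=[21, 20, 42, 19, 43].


MSE = 77/5 = 15.4
RMSE = √(77/5) = 3.9243

3.9243


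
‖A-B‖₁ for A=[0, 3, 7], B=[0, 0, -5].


d = |0-0| + |3-0| + |7+ 5|
  = 0 + 3 + 12
  = 15

15


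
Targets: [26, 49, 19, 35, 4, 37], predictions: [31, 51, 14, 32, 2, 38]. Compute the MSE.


Squared errors: (26-31)²=25, (49-51)²=4, (19-14)²=25, (35-32)²=9, (4-2)²=4, (37-38)²=1
Sum = 68
MSE = 68/6 = 34/3

34/3


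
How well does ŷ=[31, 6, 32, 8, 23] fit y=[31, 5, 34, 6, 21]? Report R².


ȳ = 19.4
SS_res = Σ(y-ŷ)² = 13
SS_tot = Σ(y-ȳ)² = 737.2
R² = 1 - SS_res/SS_tot = 1 - 0.0176 = 0.9824

0.9824


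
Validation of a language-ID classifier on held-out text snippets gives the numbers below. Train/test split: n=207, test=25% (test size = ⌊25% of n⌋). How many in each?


Test = ⌊207·25/100⌋ = 51
Train = 207 - 51 = 156

Train: 156, Test: 51


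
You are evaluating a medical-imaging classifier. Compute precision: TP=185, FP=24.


Precision = TP/(TP+FP)
= 185/(185+24)
= 185/209 = 88.52%

88.52%


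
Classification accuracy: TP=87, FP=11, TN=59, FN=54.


Accuracy = (TP+TN)/(TP+TN+FP+FN)
= (87+59)/(211)
= 146/211 = 69.19%

69.19%


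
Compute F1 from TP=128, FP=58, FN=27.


Precision = 128/186 = 0.6882
Recall = 128/155 = 0.8258
F1 = 2·P·R/(P+R) = 2·TP/(2·TP+FP+FN) = 256/(256+58+27) = 256/341 = 0.7507

0.7507


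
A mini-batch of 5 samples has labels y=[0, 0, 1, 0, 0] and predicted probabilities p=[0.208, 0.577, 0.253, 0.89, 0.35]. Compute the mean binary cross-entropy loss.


L[0] = -ln(1-0.208) = -ln(0.792) = 0.2332
L[1] = -ln(1-0.577) = -ln(0.423) = 0.8604
L[2] = -ln(0.253) = 1.3744
L[3] = -ln(1-0.89) = -ln(0.11) = 2.2073
L[4] = -ln(1-0.35) = -ln(0.65) = 0.4308
mean = (0.2332 + 0.8604 + 1.3744 + 2.2073 + 0.4308)/5 = 1.0212

1.0212


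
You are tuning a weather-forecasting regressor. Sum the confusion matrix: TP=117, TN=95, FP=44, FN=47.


Total = TP + TN + FP + FN
= 117 + 95 + 44 + 47
= 303
(Predicted positive: 161, predicted negative: 142)

303


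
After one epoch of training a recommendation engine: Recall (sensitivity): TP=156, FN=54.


Recall = TP/(TP+FN)
= 156/(156+54)
= 156/210 = 74.29%

74.29%


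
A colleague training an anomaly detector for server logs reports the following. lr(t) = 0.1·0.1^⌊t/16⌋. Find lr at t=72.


n_drops = ⌊72/16⌋ = 4
lr = 0.1·0.1^4 = 0.1·0.0001 = 0.00001

0.00001


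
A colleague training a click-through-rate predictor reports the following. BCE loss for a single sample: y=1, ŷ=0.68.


BCE = -[y·ln(p) + (1-y)·ln(1-p)]
= -1·ln(0.68) - 0
= -ln(0.68) = 0.3857

0.3857


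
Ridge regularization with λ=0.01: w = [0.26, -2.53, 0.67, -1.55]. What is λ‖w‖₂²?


‖w‖₂² = (0.26)² + (-2.53)² + (0.67)² + (-1.55)²
     = 0.0676 + 6.4009 + 0.4489 + 2.4025
     = 9.3199
λ·‖w‖₂² = 0.01·9.3199 = 0.093199

0.093199


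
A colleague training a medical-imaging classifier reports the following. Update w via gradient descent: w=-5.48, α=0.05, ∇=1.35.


w_new = w - α·∇
= -5.48 - 0.05·1.35
= -5.48 - 0.0675
= -5.5475

-5.5475


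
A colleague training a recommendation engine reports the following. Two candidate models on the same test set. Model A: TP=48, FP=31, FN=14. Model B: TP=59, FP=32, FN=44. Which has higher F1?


Model A: P=48/79=0.6076, R=48/62=0.7742, F1=2PR/(P+R)=2TP/(2TP+FP+FN)=96/141=0.6809
Model B: P=59/91=0.6484, R=59/103=0.5728, F1=2PR/(P+R)=2TP/(2TP+FP+FN)=118/194=0.6082
0.6809 > 0.6082 → Model A

Model A


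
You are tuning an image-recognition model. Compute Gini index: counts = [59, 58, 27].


Probabilities: [59/144, 58/144, 27/144] ≈ [0.4097, 0.4028, 0.1875]
Σpᵢ² = (3481 + 3364 + 729)/144² = 7574/20736
Gini = 1 - Σpᵢ² = 1 - 7574/20736 = 0.6347

0.6347


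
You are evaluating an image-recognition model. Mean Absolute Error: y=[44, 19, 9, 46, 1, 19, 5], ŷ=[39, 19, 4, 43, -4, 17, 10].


Absolute errors: |44-39|=5, |19-19|=0, |9-4|=5, |46-43|=3, |1+ 4|=5, |19-17|=2, |5-10|=5
Sum = 25
MAE = 25/7 = 25/7

25/7


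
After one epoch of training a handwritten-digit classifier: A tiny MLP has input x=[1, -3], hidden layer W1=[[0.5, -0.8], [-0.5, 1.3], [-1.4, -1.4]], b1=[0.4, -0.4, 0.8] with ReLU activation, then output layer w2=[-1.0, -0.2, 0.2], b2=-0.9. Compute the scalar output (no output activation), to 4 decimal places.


z1[0] = (0.5)·(1) + (-0.8)·(-3) + 0.4 = 3.3
z1[1] = (-0.5)·(1) + (1.3)·(-3) - 0.4 = -4.8
z1[2] = (-1.4)·(1) + (-1.4)·(-3) + 0.8 = 3.6
h = ReLU(z1) = [3.3, 0.0, 3.6]
output = (-1.0)·(3.3) + (-0.2)·(0.0) + (0.2)·(3.6) - 0.9 = -3.48

-3.48


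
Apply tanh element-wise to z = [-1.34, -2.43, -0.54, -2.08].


tanh(-1.34) = -0.8717
tanh(-2.43) = -0.9846
tanh(-0.54) = -0.493
tanh(-2.08) = -0.9693
result = [-0.8717, -0.9846, -0.493, -0.9693]

[-0.8717, -0.9846, -0.493, -0.9693]


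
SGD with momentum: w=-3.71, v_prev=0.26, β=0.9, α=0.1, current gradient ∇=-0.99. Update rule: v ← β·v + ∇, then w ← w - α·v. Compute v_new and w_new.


v_new = 0.9·0.26 - 0.99 = 0.234 - 0.99 = -0.756
w_new = -3.71 - 0.1·-0.756 = -3.71 + 0.0756 = -3.6344

v_new=-0.756, w_new=-3.6344


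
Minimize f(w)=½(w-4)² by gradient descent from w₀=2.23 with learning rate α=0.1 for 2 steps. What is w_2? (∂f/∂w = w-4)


step 1: grad = 2.23-4 = -1.77; w = 2.23 - 0.1·(-1.77) = 2.407
step 2: grad = 2.407-4 = -1.593; w = 2.407 - 0.1·(-1.593) = 2.5663

2.5663


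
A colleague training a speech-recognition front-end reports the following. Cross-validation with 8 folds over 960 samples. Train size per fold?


Fold size = 960/8 = 120
Training per fold = 960 - 120 = 840

840


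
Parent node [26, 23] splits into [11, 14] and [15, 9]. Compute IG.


Parent = [26, 23], H_parent = 0.9973
H_left = 0.9896 (n=25), H_right = 0.9544 (n=24)
H_children = (25/49)·0.9896 + (24/49)·0.9544 = 0.9724
IG = 0.9973 - 0.9724 = 0.0249

0.0249


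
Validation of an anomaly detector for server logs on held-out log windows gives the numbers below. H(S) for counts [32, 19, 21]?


Probabilities: [32/72, 19/72, 21/72] ≈ [0.4444, 0.2639, 0.2917]
H = -((32/72)·log₂(32/72) + (19/72)·log₂(19/72) + (21/72)·log₂(21/72))
  = 1.5456 bits

1.5456 bits


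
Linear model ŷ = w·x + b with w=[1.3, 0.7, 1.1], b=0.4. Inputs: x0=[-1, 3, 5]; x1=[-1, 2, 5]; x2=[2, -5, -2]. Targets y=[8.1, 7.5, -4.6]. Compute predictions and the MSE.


ŷ0 = (1.3)·(-1) + (0.7)·(3) + (1.1)·(5) + 0.4 = 6.7
ŷ1 = (1.3)·(-1) + (0.7)·(2) + (1.1)·(5) + 0.4 = 6.0
ŷ2 = (1.3)·(2) + (0.7)·(-5) + (1.1)·(-2) + 0.4 = -2.7
errors² = [1.96, 2.25, 3.61]
MSE = 7.8200/3 = 2.6067

2.6067


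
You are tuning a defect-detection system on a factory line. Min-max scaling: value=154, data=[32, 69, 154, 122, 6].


min=6, max=154
(154-6)/(154-6) = 148/148 = 1.0

1.0


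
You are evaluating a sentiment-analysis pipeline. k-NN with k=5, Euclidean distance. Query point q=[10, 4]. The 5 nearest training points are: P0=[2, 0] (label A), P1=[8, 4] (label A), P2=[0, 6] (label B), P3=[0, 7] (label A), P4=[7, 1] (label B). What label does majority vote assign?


d(q,P0) = 8.9443  (label A)
d(q,P1) = 2.0  (label A)
d(q,P2) = 10.198  (label B)
d(q,P3) = 10.4403  (label A)
d(q,P4) = 4.2426  (label B)
Votes: A=3, B=2
Majority → A

A


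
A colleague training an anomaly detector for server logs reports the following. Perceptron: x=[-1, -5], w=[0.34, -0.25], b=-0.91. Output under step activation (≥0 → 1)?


z = (-1)·(0.34) + (-5)·(-0.25) - 0.91
  = -0.0
step(z) = 1 (z≥0)

1


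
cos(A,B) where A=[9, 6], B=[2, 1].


A·B = 9·2 + 6·1 = 24
‖A‖ = √117 = 10.8167, ‖B‖ = √5 = 2.2361
cos = 24/(√117·√5) = 24/√585 = 0.9923

0.9923


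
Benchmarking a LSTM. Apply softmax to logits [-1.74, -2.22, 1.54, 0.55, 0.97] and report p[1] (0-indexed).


Exponentials: e^-1.74=0.1755, e^-2.22=0.1086, e^1.54=4.6646, e^0.55=1.7333, e^0.97=2.6379
Sum = 9.3199
Softmax = [0.0188, 0.0117, 0.5005, 0.186, 0.283]
p[1] = 0.1086/9.3199 = 0.0117

0.0117


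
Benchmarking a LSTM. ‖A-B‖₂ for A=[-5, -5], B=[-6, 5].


d = √((-5+ 6)² + (-5-5)²)
  = √(1 + 100)
  = √101 = 10.0499

10.0499


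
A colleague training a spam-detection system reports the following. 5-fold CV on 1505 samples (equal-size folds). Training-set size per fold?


Fold size = 1505/5 = 301
Training per fold = 1505 - 301 = 1204

1204


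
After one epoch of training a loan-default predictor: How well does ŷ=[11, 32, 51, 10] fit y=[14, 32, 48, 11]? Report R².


ȳ = 26.25
SS_res = Σ(y-ŷ)² = 19
SS_tot = Σ(y-ȳ)² = 888.75
R² = 1 - SS_res/SS_tot = 1 - 0.0214 = 0.9786

0.9786


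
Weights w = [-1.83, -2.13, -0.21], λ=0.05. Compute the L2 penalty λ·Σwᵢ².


‖w‖₂² = (-1.83)² + (-2.13)² + (-0.21)²
     = 3.3489 + 4.5369 + 0.0441
     = 7.9299
λ·‖w‖₂² = 0.05·7.9299 = 0.396495

0.396495


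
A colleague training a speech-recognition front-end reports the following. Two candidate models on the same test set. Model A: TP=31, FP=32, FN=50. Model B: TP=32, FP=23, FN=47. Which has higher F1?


Model A: P=31/63=0.4921, R=31/81=0.3827, F1=2PR/(P+R)=2TP/(2TP+FP+FN)=62/144=0.4306
Model B: P=32/55=0.5818, R=32/79=0.4051, F1=2PR/(P+R)=2TP/(2TP+FP+FN)=64/134=0.4776
0.4306 < 0.4776 → Model B

Model B


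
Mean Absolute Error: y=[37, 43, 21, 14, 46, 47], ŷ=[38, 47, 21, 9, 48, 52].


Absolute errors: |37-38|=1, |43-47|=4, |21-21|=0, |14-9|=5, |46-48|=2, |47-52|=5
Sum = 17
MAE = 17/6 = 17/6

17/6


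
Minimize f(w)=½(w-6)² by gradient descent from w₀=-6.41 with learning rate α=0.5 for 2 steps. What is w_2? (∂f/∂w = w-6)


step 1: grad = -6.41-6 = -12.41; w = -6.41 - 0.5·(-12.41) = -0.205
step 2: grad = -0.205-6 = -6.205; w = -0.205 - 0.5·(-6.205) = 2.8975

2.8975


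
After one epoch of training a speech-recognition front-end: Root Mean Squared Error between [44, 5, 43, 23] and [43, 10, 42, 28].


MSE = 52/4 = 13
RMSE = √(52/4) = 3.6056

3.6056


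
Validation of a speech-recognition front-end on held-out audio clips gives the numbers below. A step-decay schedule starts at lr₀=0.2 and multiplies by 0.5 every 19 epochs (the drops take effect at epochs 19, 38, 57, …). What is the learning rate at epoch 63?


n_drops = ⌊63/19⌋ = 3
lr = 0.2·0.5^3 = 0.2·0.125 = 0.025

0.025


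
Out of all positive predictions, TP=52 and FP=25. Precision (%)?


Precision = TP/(TP+FP)
= 52/(52+25)
= 52/77 = 67.53%

67.53%


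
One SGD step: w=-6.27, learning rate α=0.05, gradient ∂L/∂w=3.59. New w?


w_new = w - α·∇
= -6.27 - 0.05·3.59
= -6.27 - 0.1795
= -6.4495

-6.4495


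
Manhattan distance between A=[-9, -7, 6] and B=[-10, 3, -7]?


d = |-9+ 10| + |-7-3| + |6+ 7|
  = 1 + 10 + 13
  = 24

24


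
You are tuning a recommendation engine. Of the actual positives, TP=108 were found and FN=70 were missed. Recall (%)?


Recall = TP/(TP+FN)
= 108/(108+70)
= 108/178 = 60.67%

60.67%


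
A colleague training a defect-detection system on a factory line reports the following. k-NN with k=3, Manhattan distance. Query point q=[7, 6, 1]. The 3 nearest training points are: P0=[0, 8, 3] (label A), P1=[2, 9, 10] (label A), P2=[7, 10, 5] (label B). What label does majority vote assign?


d(q,P0) = 11  (label A)
d(q,P1) = 17  (label A)
d(q,P2) = 8  (label B)
Votes: A=2, B=1
Majority → A

A


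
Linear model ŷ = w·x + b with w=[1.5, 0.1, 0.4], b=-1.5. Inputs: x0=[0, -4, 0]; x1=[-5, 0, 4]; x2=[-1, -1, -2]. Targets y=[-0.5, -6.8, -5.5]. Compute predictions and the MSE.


ŷ0 = (1.5)·(0) + (0.1)·(-4) + (0.4)·(0) - 1.5 = -1.9
ŷ1 = (1.5)·(-5) + (0.1)·(0) + (0.4)·(4) - 1.5 = -7.4
ŷ2 = (1.5)·(-1) + (0.1)·(-1) + (0.4)·(-2) - 1.5 = -3.9
errors² = [1.96, 0.36, 2.56]
MSE = 4.8800/3 = 1.6267

1.6267


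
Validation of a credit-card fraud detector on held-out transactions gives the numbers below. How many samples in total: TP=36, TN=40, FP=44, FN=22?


Total = TP + TN + FP + FN
= 36 + 40 + 44 + 22
= 142
(Predicted positive: 80, predicted negative: 62)

142


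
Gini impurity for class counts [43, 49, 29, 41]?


Probabilities: [43/162, 49/162, 29/162, 41/162] ≈ [0.2654, 0.3025, 0.179, 0.2531]
Σpᵢ² = (1849 + 2401 + 841 + 1681)/162² = 6772/26244
Gini = 1 - Σpᵢ² = 1 - 6772/26244 = 0.742

0.742


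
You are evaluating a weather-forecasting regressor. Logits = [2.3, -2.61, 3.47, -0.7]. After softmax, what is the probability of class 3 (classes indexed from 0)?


Exponentials: e^2.3=9.9742, e^-2.61=0.0735, e^3.47=32.1367, e^-0.7=0.4966
Sum = 42.681
Softmax = [0.2337, 0.0017, 0.753, 0.0116]
p[3] = 0.4966/42.681 = 0.0116

0.0116


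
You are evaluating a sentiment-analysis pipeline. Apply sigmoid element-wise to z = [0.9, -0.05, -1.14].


σ(0.9) = 1/(1+e^-0.9) = 0.7109
σ(-0.05) = 1/(1+e^0.05) = 0.4875
σ(-1.14) = 1/(1+e^1.14) = 0.2423
result = [0.7109, 0.4875, 0.2423]

[0.7109, 0.4875, 0.2423]


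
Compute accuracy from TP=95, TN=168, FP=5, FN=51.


Accuracy = (TP+TN)/(TP+TN+FP+FN)
= (95+168)/(319)
= 263/319 = 82.45%

82.45%


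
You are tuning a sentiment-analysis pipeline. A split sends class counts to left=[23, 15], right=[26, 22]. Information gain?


Parent = [49, 37], H_parent = 0.9859
H_left = 0.9678 (n=38), H_right = 0.995 (n=48)
H_children = (38/86)·0.9678 + (48/86)·0.995 = 0.983
IG = 0.9859 - 0.983 = 0.0029

0.0029


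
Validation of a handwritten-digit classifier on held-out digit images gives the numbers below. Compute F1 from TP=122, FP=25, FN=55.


Precision = 122/147 = 0.8299
Recall = 122/177 = 0.6893
F1 = 2·P·R/(P+R) = 2·TP/(2·TP+FP+FN) = 244/(244+25+55) = 244/324 = 0.7531

0.7531


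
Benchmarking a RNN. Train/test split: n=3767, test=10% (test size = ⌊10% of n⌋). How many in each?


Test = ⌊3767·10/100⌋ = 376
Train = 3767 - 376 = 3391

Train: 3391, Test: 376


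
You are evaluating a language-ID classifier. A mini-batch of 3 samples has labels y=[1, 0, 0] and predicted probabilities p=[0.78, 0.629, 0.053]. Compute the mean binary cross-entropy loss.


L[0] = -ln(0.78) = 0.2485
L[1] = -ln(1-0.629) = -ln(0.371) = 0.9916
L[2] = -ln(1-0.053) = -ln(0.947) = 0.0545
mean = (0.2485 + 0.9916 + 0.0545)/3 = 0.4315

0.4315


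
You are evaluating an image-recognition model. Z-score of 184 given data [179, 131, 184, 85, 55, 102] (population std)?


μ = 122.6667, σ = 47.3099
z = (184 - 122.6667)/47.3099 = 1.2964

1.2964


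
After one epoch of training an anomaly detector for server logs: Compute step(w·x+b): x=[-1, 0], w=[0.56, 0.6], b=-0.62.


z = (-1)·(0.56) + (0)·(0.6) - 0.62
  = -1.18
step(z) = 0 (z<0)

0


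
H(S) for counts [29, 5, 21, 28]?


Probabilities: [29/83, 5/83, 21/83, 28/83] ≈ [0.3494, 0.0602, 0.253, 0.3373]
H = -((29/83)·log₂(29/83) + (5/83)·log₂(5/83) + (21/83)·log₂(21/83) + (28/83)·log₂(28/83))
  = 1.8047 bits

1.8047 bits


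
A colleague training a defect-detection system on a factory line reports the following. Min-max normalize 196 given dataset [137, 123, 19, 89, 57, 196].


min=19, max=196
(196-19)/(196-19) = 177/177 = 1.0

1.0


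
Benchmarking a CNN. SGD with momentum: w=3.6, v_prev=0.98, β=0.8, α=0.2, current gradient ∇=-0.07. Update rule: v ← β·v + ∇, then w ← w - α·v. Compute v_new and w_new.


v_new = 0.8·0.98 - 0.07 = 0.784 - 0.07 = 0.714
w_new = 3.6 - 0.2·0.714 = 3.6 - 0.1428 = 3.4572

v_new=0.714, w_new=3.4572


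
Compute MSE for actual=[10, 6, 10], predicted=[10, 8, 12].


Squared errors: (10-10)²=0, (6-8)²=4, (10-12)²=4
Sum = 8
MSE = 8/3 = 8/3

8/3


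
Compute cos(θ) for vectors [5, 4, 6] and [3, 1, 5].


A·B = 5·3 + 4·1 + 6·5 = 49
‖A‖ = √77 = 8.775, ‖B‖ = √35 = 5.9161
cos = 49/(√77·√35) = 49/√2695 = 0.9439

0.9439


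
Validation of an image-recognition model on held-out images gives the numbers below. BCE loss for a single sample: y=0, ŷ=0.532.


BCE = -[y·ln(p) + (1-y)·ln(1-p)]
= -0 - 1·ln(1-0.532)
= -ln(0.468) = 0.7593

0.7593


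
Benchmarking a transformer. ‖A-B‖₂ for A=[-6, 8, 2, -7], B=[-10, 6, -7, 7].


d = √((-6+ 10)² + (8-6)² + (2+ 7)² + (-7-7)²)
  = √(16 + 4 + 81 + 196)
  = √297 = 17.2337

17.2337


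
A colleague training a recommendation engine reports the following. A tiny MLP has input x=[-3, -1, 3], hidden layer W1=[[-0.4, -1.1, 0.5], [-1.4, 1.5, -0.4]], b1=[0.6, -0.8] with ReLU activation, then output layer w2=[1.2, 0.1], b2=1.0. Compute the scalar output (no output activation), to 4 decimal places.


z1[0] = (-0.4)·(-3) + (-1.1)·(-1) + (0.5)·(3) + 0.6 = 4.4
z1[1] = (-1.4)·(-3) + (1.5)·(-1) + (-0.4)·(3) - 0.8 = 0.7
h = ReLU(z1) = [4.4, 0.7]
output = (1.2)·(4.4) + (0.1)·(0.7) + 1.0 = 6.35

6.35


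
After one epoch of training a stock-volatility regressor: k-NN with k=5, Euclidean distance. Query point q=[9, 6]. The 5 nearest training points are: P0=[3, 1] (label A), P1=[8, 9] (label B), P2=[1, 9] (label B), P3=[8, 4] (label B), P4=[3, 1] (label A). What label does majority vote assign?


d(q,P0) = 7.8102  (label A)
d(q,P1) = 3.1623  (label B)
d(q,P2) = 8.544  (label B)
d(q,P3) = 2.2361  (label B)
d(q,P4) = 7.8102  (label A)
Votes: A=2, B=3
Majority → B

B


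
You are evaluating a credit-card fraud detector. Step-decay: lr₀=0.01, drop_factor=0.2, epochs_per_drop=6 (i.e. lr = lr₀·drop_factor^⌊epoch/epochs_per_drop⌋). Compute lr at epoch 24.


n_drops = ⌊24/6⌋ = 4
lr = 0.01·0.2^4 = 0.01·0.0016 = 0.000016

0.000016


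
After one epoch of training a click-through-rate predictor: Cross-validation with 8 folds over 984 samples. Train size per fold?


Fold size = 984/8 = 123
Training per fold = 984 - 123 = 861

861


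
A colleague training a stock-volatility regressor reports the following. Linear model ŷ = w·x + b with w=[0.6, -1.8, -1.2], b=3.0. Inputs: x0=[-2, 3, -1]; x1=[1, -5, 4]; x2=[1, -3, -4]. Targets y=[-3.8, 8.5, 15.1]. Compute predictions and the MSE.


ŷ0 = (0.6)·(-2) + (-1.8)·(3) + (-1.2)·(-1) + 3.0 = -2.4
ŷ1 = (0.6)·(1) + (-1.8)·(-5) + (-1.2)·(4) + 3.0 = 7.8
ŷ2 = (0.6)·(1) + (-1.8)·(-3) + (-1.2)·(-4) + 3.0 = 13.8
errors² = [1.96, 0.49, 1.69]
MSE = 4.1400/3 = 1.38

1.38


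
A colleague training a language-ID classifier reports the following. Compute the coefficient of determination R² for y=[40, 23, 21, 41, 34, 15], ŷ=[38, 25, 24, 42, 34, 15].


ȳ = 29
SS_res = Σ(y-ŷ)² = 18
SS_tot = Σ(y-ȳ)² = 586
R² = 1 - SS_res/SS_tot = 1 - 0.0307 = 0.9693

0.9693


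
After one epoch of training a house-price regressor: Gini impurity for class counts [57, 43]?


Probabilities: [57/100, 43/100] ≈ [0.57, 0.43]
Σpᵢ² = (3249 + 1849)/100² = 5098/10000
Gini = 1 - Σpᵢ² = 1 - 5098/10000 = 0.4902

0.4902


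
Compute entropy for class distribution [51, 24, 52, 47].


Probabilities: [51/174, 24/174, 52/174, 47/174] ≈ [0.2931, 0.1379, 0.2989, 0.2701]
H = -((51/174)·log₂(51/174) + (24/174)·log₂(24/174) + (52/174)·log₂(52/174) + (47/174)·log₂(47/174))
  = 1.944 bits

1.944 bits


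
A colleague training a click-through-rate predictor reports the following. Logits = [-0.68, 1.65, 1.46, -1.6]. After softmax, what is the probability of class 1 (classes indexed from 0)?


Exponentials: e^-0.68=0.5066, e^1.65=5.207, e^1.46=4.306, e^-1.6=0.2019
Sum = 10.2215
Softmax = [0.0496, 0.5094, 0.4213, 0.0198]
p[1] = 5.207/10.2215 = 0.5094

0.5094


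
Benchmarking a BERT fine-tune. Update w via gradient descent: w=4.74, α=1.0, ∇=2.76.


w_new = w - α·∇
= 4.74 - 1.0·2.76
= 4.74 - 2.76
= 1.98

1.98


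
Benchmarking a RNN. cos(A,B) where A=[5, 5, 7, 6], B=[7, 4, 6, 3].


A·B = 5·7 + 5·4 + 7·6 + 6·3 = 115
‖A‖ = √135 = 11.619, ‖B‖ = √110 = 10.4881
cos = 115/(√135·√110) = 115/√14850 = 0.9437

0.9437


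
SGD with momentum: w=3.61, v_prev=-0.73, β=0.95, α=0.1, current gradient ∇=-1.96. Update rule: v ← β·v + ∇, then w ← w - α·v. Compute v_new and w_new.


v_new = 0.95·-0.73 - 1.96 = -0.6935 - 1.96 = -2.6535
w_new = 3.61 - 0.1·-2.6535 = 3.61 + 0.26535 = 3.87535

v_new=-2.6535, w_new=3.87535


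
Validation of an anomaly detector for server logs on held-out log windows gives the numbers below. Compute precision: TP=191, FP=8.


Precision = TP/(TP+FP)
= 191/(191+8)
= 191/199 = 95.98%

95.98%


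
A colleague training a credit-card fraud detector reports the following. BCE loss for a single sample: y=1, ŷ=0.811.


BCE = -[y·ln(p) + (1-y)·ln(1-p)]
= -1·ln(0.811) - 0
= -ln(0.811) = 0.2095

0.2095


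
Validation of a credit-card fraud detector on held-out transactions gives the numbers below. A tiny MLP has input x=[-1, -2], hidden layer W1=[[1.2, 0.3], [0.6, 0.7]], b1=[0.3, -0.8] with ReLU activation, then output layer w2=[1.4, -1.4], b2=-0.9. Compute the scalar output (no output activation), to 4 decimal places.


z1[0] = (1.2)·(-1) + (0.3)·(-2) + 0.3 = -1.5
z1[1] = (0.6)·(-1) + (0.7)·(-2) - 0.8 = -2.8
h = ReLU(z1) = [0.0, 0.0]
output = (1.4)·(0.0) + (-1.4)·(0.0) - 0.9 = -0.9

-0.9


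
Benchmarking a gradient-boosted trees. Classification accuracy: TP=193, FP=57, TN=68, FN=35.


Accuracy = (TP+TN)/(TP+TN+FP+FN)
= (193+68)/(353)
= 261/353 = 73.94%

73.94%


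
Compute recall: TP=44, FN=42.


Recall = TP/(TP+FN)
= 44/(44+42)
= 44/86 = 51.16%

51.16%


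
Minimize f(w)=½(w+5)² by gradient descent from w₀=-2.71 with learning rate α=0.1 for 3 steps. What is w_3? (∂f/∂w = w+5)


step 1: grad = -2.71+5 = 2.29; w = -2.71 - 0.1·(2.29) = -2.939
step 2: grad = -2.939+5 = 2.061; w = -2.939 - 0.1·(2.061) = -3.1451
step 3: grad = -3.1451+5 = 1.8549; w = -3.1451 - 0.1·(1.8549) = -3.33059

-3.33059


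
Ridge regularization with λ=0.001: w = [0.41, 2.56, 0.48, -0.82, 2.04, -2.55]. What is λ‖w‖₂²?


‖w‖₂² = (0.41)² + (2.56)² + (0.48)² + (-0.82)² + (2.04)² + (-2.55)²
     = 0.1681 + 6.5536 + 0.2304 + 0.6724 + 4.1616 + 6.5025
     = 18.2886
λ·‖w‖₂² = 0.001·18.2886 = 0.018289

0.018289


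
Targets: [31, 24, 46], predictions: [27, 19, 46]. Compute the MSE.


Squared errors: (31-27)²=16, (24-19)²=25, (46-46)²=0
Sum = 41
MSE = 41/3 = 41/3

41/3


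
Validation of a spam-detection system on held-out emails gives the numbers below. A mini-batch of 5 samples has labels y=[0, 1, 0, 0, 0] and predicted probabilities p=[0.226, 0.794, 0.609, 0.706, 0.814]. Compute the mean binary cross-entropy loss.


L[0] = -ln(1-0.226) = -ln(0.774) = 0.2562
L[1] = -ln(0.794) = 0.2307
L[2] = -ln(1-0.609) = -ln(0.391) = 0.939
L[3] = -ln(1-0.706) = -ln(0.294) = 1.2242
L[4] = -ln(1-0.814) = -ln(0.186) = 1.682
mean = (0.2562 + 0.2307 + 0.939 + 1.2242 + 1.682)/5 = 0.8664

0.8664


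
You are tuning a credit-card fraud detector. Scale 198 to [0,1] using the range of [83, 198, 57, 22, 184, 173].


min=22, max=198
(198-22)/(198-22) = 176/176 = 1.0

1.0


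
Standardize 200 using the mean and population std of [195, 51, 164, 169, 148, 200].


μ = 154.5, σ = 49.6076
z = (200 - 154.5)/49.6076 = 0.9172

0.9172


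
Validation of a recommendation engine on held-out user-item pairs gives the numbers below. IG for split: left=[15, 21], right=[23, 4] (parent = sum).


Parent = [38, 25], H_parent = 0.9691
H_left = 0.9799 (n=36), H_right = 0.6052 (n=27)
H_children = (36/63)·0.9799 + (27/63)·0.6052 = 0.8193
IG = 0.9691 - 0.8193 = 0.1498

0.1498


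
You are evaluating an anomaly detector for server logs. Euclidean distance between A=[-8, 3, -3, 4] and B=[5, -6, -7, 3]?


d = √((-8-5)² + (3+ 6)² + (-3+ 7)² + (4-3)²)
  = √(169 + 81 + 16 + 1)
  = √267 = 16.3401

16.3401


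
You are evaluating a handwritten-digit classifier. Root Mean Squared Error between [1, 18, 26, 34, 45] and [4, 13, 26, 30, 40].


MSE = 75/5 = 15
RMSE = √(75/5) = 3.873

3.873


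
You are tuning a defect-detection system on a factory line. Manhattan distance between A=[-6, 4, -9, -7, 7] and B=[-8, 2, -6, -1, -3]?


d = |-6+ 8| + |4-2| + |-9+ 6| + |-7+ 1| + |7+ 3|
  = 2 + 2 + 3 + 6 + 10
  = 23

23


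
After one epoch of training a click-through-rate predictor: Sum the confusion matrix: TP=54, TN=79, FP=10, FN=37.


Total = TP + TN + FP + FN
= 54 + 79 + 10 + 37
= 180
(Predicted positive: 64, predicted negative: 116)

180


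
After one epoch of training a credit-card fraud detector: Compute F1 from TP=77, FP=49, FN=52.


Precision = 77/126 = 0.6111
Recall = 77/129 = 0.5969
F1 = 2·P·R/(P+R) = 2·TP/(2·TP+FP+FN) = 154/(154+49+52) = 154/255 = 0.6039

0.6039


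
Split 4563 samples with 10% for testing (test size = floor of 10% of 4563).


Test = ⌊4563·10/100⌋ = 456
Train = 4563 - 456 = 4107

Train: 4107, Test: 456


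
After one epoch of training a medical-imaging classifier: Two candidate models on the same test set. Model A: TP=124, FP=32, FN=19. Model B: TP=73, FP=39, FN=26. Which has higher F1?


Model A: P=124/156=0.7949, R=124/143=0.8671, F1=2PR/(P+R)=2TP/(2TP+FP+FN)=248/299=0.8294
Model B: P=73/112=0.6518, R=73/99=0.7374, F1=2PR/(P+R)=2TP/(2TP+FP+FN)=146/211=0.6919
0.8294 > 0.6919 → Model A

Model A


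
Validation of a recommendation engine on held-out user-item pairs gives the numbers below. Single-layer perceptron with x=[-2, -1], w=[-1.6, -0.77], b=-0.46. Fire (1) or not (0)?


z = (-2)·(-1.6) + (-1)·(-0.77) - 0.46
  = 3.51
step(z) = 1 (z≥0)

1


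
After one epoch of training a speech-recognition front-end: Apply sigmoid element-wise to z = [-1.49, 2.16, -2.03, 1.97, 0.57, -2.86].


σ(-1.49) = 1/(1+e^1.49) = 0.1839
σ(2.16) = 1/(1+e^-2.16) = 0.8966
σ(-2.03) = 1/(1+e^2.03) = 0.1161
σ(1.97) = 1/(1+e^-1.97) = 0.8776
σ(0.57) = 1/(1+e^-0.57) = 0.6388
σ(-2.86) = 1/(1+e^2.86) = 0.0542
result = [0.1839, 0.8966, 0.1161, 0.8776, 0.6388, 0.0542]

[0.1839, 0.8966, 0.1161, 0.8776, 0.6388, 0.0542]


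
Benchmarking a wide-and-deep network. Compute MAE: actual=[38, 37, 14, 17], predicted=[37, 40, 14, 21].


Absolute errors: |38-37|=1, |37-40|=3, |14-14|=0, |17-21|=4
Sum = 8
MAE = 8/4 = 2

2


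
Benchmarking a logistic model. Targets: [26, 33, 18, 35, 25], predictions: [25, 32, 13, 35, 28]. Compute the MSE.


Squared errors: (26-25)²=1, (33-32)²=1, (18-13)²=25, (35-35)²=0, (25-28)²=9
Sum = 36
MSE = 36/5 = 36/5

36/5


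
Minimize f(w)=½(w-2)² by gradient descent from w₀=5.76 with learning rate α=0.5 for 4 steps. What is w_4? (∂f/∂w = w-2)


step 1: grad = 5.76-2 = 3.76; w = 5.76 - 0.5·(3.76) = 3.88
step 2: grad = 3.88-2 = 1.88; w = 3.88 - 0.5·(1.88) = 2.94
step 3: grad = 2.94-2 = 0.94; w = 2.94 - 0.5·(0.94) = 2.47
step 4: grad = 2.47-2 = 0.47; w = 2.47 - 0.5·(0.47) = 2.235

2.235


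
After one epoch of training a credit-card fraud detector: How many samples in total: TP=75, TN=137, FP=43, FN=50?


Total = TP + TN + FP + FN
= 75 + 137 + 43 + 50
= 305
(Predicted positive: 118, predicted negative: 187)

305


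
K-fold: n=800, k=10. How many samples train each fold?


Fold size = 800/10 = 80
Training per fold = 800 - 80 = 720

720


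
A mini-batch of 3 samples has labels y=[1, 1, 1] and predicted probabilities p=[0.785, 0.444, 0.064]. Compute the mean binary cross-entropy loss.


L[0] = -ln(0.785) = 0.2421
L[1] = -ln(0.444) = 0.8119
L[2] = -ln(0.064) = 2.7489
mean = (0.2421 + 0.8119 + 2.7489)/3 = 1.2676

1.2676


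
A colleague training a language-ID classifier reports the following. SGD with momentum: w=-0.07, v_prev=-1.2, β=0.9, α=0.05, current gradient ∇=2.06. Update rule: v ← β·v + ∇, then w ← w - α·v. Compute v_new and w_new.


v_new = 0.9·-1.2 + 2.06 = -1.08 + 2.06 = 0.98
w_new = -0.07 - 0.05·0.98 = -0.07 - 0.049 = -0.119

v_new=0.98, w_new=-0.119


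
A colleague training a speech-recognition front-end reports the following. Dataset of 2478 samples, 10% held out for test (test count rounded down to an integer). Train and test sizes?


Test = ⌊2478·10/100⌋ = 247
Train = 2478 - 247 = 2231

Train: 2231, Test: 247


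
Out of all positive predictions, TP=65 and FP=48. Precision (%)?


Precision = TP/(TP+FP)
= 65/(65+48)
= 65/113 = 57.52%

57.52%


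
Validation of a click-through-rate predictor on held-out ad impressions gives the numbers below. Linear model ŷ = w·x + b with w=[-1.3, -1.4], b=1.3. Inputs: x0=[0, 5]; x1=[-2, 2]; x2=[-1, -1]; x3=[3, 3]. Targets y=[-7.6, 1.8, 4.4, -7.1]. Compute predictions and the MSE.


ŷ0 = (-1.3)·(0) + (-1.4)·(5) + 1.3 = -5.7
ŷ1 = (-1.3)·(-2) + (-1.4)·(2) + 1.3 = 1.1
ŷ2 = (-1.3)·(-1) + (-1.4)·(-1) + 1.3 = 4.0
ŷ3 = (-1.3)·(3) + (-1.4)·(3) + 1.3 = -6.8
errors² = [3.61, 0.49, 0.16, 0.09]
MSE = 4.3500/4 = 1.0875

1.0875


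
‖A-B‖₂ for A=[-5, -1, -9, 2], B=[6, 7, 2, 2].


d = √((-5-6)² + (-1-7)² + (-9-2)² + (2-2)²)
  = √(121 + 64 + 121 + 0)
  = √306 = 17.4929

17.4929


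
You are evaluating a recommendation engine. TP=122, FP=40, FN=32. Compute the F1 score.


Precision = 122/162 = 0.7531
Recall = 122/154 = 0.7922
F1 = 2·P·R/(P+R) = 2·TP/(2·TP+FP+FN) = 244/(244+40+32) = 244/316 = 0.7722

0.7722


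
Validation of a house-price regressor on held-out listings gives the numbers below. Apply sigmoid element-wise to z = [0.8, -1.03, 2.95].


σ(0.8) = 1/(1+e^-0.8) = 0.69
σ(-1.03) = 1/(1+e^1.03) = 0.2631
σ(2.95) = 1/(1+e^-2.95) = 0.9503
result = [0.69, 0.2631, 0.9503]

[0.69, 0.2631, 0.9503]


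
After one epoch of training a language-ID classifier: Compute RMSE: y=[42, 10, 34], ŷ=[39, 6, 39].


MSE = 50/3 = 16.6667
RMSE = √(50/3) = 4.0825

4.0825


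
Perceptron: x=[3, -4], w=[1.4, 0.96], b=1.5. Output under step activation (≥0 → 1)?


z = (3)·(1.4) + (-4)·(0.96) + 1.5
  = 1.86
step(z) = 1 (z≥0)

1


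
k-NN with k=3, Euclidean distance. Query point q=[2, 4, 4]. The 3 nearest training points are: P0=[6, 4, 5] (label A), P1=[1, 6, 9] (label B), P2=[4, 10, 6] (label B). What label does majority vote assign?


d(q,P0) = 4.1231  (label A)
d(q,P1) = 5.4772  (label B)
d(q,P2) = 6.6332  (label B)
Votes: A=1, B=2
Majority → B

B


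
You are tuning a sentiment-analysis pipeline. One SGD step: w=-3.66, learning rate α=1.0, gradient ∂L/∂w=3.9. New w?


w_new = w - α·∇
= -3.66 - 1.0·3.9
= -3.66 - 3.9
= -7.56

-7.56


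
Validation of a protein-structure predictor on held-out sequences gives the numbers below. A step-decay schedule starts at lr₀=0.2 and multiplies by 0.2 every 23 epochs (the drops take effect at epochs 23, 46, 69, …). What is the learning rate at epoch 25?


n_drops = ⌊25/23⌋ = 1
lr = 0.2·0.2^1 = 0.2·0.2 = 0.04

0.04


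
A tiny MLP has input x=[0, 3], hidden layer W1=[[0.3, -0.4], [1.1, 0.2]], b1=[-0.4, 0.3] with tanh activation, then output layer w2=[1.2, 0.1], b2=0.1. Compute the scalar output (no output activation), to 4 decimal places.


z1[0] = (0.3)·(0) + (-0.4)·(3) - 0.4 = -1.6
z1[1] = (1.1)·(0) + (0.2)·(3) + 0.3 = 0.9
h = tanh(z1) = [-0.9217, 0.7163]
output = (1.2)·(-0.9217) + (0.1)·(0.7163) + 0.1 = -0.9344

-0.9344


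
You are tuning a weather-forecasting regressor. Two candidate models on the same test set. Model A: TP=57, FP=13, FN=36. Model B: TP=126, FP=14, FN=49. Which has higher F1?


Model A: P=57/70=0.8143, R=57/93=0.6129, F1=2PR/(P+R)=2TP/(2TP+FP+FN)=114/163=0.6994
Model B: P=126/140=0.9, R=126/175=0.72, F1=2PR/(P+R)=2TP/(2TP+FP+FN)=252/315=0.8
0.6994 < 0.8 → Model B

Model B


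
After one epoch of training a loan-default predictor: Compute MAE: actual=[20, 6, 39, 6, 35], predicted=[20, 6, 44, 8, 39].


Absolute errors: |20-20|=0, |6-6|=0, |39-44|=5, |6-8|=2, |35-39|=4
Sum = 11
MAE = 11/5 = 11/5

11/5


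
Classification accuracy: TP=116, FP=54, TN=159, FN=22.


Accuracy = (TP+TN)/(TP+TN+FP+FN)
= (116+159)/(351)
= 275/351 = 78.35%

78.35%


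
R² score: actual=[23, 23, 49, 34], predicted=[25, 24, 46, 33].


ȳ = 32.25
SS_res = Σ(y-ŷ)² = 15
SS_tot = Σ(y-ȳ)² = 454.75
R² = 1 - SS_res/SS_tot = 1 - 0.033 = 0.967

0.967


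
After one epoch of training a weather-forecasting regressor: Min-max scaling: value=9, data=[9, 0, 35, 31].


min=0, max=35
(9-0)/(35-0) = 9/35 = 0.2571

0.2571


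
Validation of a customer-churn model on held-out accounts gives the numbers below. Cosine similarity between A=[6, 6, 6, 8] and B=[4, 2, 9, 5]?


A·B = 6·4 + 6·2 + 6·9 + 8·5 = 130
‖A‖ = √172 = 13.1149, ‖B‖ = √126 = 11.225
cos = 130/(√172·√126) = 130/√21672 = 0.8831

0.8831


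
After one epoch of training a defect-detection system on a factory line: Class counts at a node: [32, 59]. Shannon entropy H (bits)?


Probabilities: [32/91, 59/91] ≈ [0.3516, 0.6484]
H = -((32/91)·log₂(32/91) + (59/91)·log₂(59/91))
  = 0.9355 bits

0.9355 bits


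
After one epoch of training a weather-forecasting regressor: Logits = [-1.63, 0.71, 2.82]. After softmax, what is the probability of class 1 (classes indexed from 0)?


Exponentials: e^-1.63=0.1959, e^0.71=2.034, e^2.82=16.7769
Sum = 19.0068
Softmax = [0.0103, 0.107, 0.8827]
p[1] = 2.034/19.0068 = 0.107

0.107


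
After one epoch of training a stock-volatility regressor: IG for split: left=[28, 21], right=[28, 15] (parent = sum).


Parent = [56, 36], H_parent = 0.9656
H_left = 0.9852 (n=49), H_right = 0.933 (n=43)
H_children = (49/92)·0.9852 + (43/92)·0.933 = 0.9608
IG = 0.9656 - 0.9608 = 0.0048

0.0048


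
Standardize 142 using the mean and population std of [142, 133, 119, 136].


μ = 132.5, σ = 8.441
z = (142 - 132.5)/8.441 = 1.1255

1.1255


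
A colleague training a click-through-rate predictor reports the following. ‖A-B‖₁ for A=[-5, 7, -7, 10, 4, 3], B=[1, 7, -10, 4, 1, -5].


d = |-5-1| + |7-7| + |-7+ 10| + |10-4| + |4-1| + |3+ 5|
  = 6 + 0 + 3 + 6 + 3 + 8
  = 26

26


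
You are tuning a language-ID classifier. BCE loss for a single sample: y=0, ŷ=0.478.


BCE = -[y·ln(p) + (1-y)·ln(1-p)]
= -0 - 1·ln(1-0.478)
= -ln(0.522) = 0.6501

0.6501


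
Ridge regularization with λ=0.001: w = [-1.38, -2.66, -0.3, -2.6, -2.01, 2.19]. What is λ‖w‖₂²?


‖w‖₂² = (-1.38)² + (-2.66)² + (-0.3)² + (-2.6)² + (-2.01)² + (2.19)²
     = 1.9044 + 7.0756 + 0.09 + 6.76 + 4.0401 + 4.7961
     = 24.6662
λ·‖w‖₂² = 0.001·24.6662 = 0.024666

0.024666


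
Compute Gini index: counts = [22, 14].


Probabilities: [22/36, 14/36] ≈ [0.6111, 0.3889]
Σpᵢ² = (484 + 196)/36² = 680/1296
Gini = 1 - Σpᵢ² = 1 - 680/1296 = 0.4753

0.4753


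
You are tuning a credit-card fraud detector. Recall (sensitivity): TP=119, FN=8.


Recall = TP/(TP+FN)
= 119/(119+8)
= 119/127 = 93.7%

93.7%


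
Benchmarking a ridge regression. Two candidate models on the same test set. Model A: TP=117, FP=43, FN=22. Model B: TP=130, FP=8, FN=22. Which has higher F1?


Model A: P=117/160=0.7312, R=117/139=0.8417, F1=2PR/(P+R)=2TP/(2TP+FP+FN)=234/299=0.7826
Model B: P=130/138=0.942, R=130/152=0.8553, F1=2PR/(P+R)=2TP/(2TP+FP+FN)=260/290=0.8966
0.7826 < 0.8966 → Model B

Model B


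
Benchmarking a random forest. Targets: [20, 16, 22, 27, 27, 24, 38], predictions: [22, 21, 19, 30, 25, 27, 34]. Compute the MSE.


Squared errors: (20-22)²=4, (16-21)²=25, (22-19)²=9, (27-30)²=9, (27-25)²=4, (24-27)²=9, (38-34)²=16
Sum = 76
MSE = 76/7 = 76/7

76/7


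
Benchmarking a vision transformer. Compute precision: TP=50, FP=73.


Precision = TP/(TP+FP)
= 50/(50+73)
= 50/123 = 40.65%

40.65%


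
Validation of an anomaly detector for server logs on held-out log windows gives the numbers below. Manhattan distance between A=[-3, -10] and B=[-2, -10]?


d = |-3+ 2| + |-10+ 10|
  = 1 + 0
  = 1

1


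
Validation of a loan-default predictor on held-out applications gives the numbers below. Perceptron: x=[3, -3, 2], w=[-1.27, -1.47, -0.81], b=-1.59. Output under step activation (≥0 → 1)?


z = (3)·(-1.27) + (-3)·(-1.47) + (2)·(-0.81) - 1.59
  = -2.61
step(z) = 0 (z<0)

0


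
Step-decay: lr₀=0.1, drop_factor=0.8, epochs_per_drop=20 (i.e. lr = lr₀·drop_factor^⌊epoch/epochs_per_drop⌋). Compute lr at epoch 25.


n_drops = ⌊25/20⌋ = 1
lr = 0.1·0.8^1 = 0.1·0.8 = 0.08

0.08


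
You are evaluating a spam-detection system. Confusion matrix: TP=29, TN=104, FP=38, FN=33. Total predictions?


Total = TP + TN + FP + FN
= 29 + 104 + 38 + 33
= 204
(Predicted positive: 67, predicted negative: 137)

204


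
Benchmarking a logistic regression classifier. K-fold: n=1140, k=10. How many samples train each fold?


Fold size = 1140/10 = 114
Training per fold = 1140 - 114 = 1026

1026


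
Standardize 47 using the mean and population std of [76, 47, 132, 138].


μ = 98.25, σ = 38.2124
z = (47 - 98.25)/38.2124 = -1.3412

-1.3412


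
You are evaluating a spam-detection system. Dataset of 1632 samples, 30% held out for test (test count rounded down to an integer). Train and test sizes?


Test = ⌊1632·30/100⌋ = 489
Train = 1632 - 489 = 1143

Train: 1143, Test: 489
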